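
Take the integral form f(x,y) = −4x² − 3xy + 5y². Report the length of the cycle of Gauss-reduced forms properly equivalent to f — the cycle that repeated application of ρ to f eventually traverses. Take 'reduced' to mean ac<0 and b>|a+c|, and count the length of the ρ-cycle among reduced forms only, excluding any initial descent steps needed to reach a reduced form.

D = 89, ⌊√D⌋ = 9
descent: ρ → (5,3,-4)  [lands on river]
river: ρ → (-4,5,4)
river: ρ → (4,3,-5)
river: ρ → (-5,7,2)
river: ρ → (2,9,-1)
river: ρ → (-1,9,2)
river: ρ → (2,7,-5)
river: ρ → (-5,3,4)
river: ρ → (4,5,-4)
river: ρ → (-4,3,5)
river: ρ → (5,7,-2)
river: ρ → (-2,9,1)
river: ρ → (1,9,-2)
river: ρ → (-2,7,5)
ρ-cycle length = 14 (tail of 1 descent step not counted)

14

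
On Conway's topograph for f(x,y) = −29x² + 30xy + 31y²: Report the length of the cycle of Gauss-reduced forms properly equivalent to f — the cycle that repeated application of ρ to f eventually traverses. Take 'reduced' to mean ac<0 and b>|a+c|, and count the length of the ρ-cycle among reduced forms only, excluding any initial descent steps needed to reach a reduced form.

D = 4496, ⌊√D⌋ = 67
river: ρ → (31,32,-28)
river: ρ → (-28,24,35)
river: ρ → (35,46,-17)
river: ρ → (-17,56,20)
river: ρ → (20,64,-5)
river: ρ → (-5,66,7)
river: ρ → (7,60,-32)
river: ρ → (-32,4,35)
river: ρ → (35,66,-1)
river: ρ → (-1,66,35)
river: ρ → (35,4,-32)
river: ρ → (-32,60,7)
river: ρ → (7,66,-5)
river: ρ → (-5,64,20)
river: ρ → (20,56,-17)
river: ρ → (-17,46,35)
river: ρ → (35,24,-28)
river: ρ → (-28,32,31)
river: ρ → (31,30,-29)
river: ρ → (-29,28,32)
river: ρ → (32,36,-25)
river: ρ → (-25,64,4)
river: ρ → (4,64,-25)
river: ρ → (-25,36,32)
river: ρ → (32,28,-29)
river: ρ → (-29,30,31)
ρ-cycle length = 26 (tail of 0 descent steps not counted)

26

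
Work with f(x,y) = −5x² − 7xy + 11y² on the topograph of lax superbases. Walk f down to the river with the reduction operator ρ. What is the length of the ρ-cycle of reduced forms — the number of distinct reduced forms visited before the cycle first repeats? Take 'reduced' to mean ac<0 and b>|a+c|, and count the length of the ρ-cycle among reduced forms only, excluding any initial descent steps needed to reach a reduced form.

D = 269, ⌊√D⌋ = 16
descent: ρ → (11,7,-5)  [lands on river]
river: ρ → (-5,13,5)
river: ρ → (5,7,-11)
river: ρ → (-11,15,1)
river: ρ → (1,15,-11)
river: ρ → (-11,7,5)
river: ρ → (5,13,-5)
river: ρ → (-5,7,11)
river: ρ → (11,15,-1)
river: ρ → (-1,15,11)
ρ-cycle length = 10 (tail of 1 descent step not counted)

10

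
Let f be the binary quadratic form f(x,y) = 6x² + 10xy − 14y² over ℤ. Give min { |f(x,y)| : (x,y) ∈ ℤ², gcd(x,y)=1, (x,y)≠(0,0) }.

river: ρ → (-14,18,2)
river: ρ → (2,18,-14)
river: ρ → (-14,10,6)
river: ρ → (6,14,-10)
river: ρ → (-10,6,10)
river: ρ → (10,14,-6)
river: ρ → (-6,10,14)
river: ρ → (14,18,-2)
river: ρ → (-2,18,14)
river: ρ → (14,10,-6)
river: ρ → (-6,14,10)
river: ρ → (10,6,-10)
river: ρ → (-10,14,6)
river: ρ → (6,10,-14)
closes: descent 0, river 14
min |a| on river = 2

2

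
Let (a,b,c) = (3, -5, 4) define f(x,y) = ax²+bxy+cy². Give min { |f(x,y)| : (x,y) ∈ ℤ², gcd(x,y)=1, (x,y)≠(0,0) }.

translate: b→1 (≡-5 mod 6), so (3,-5,4)→(3,1,2)
flip: (3,1,2)→(2,-1,3)
reduced (well bottom): (2,-1,3) with a≤c, −a<b≤a
well minimum = a = 2

2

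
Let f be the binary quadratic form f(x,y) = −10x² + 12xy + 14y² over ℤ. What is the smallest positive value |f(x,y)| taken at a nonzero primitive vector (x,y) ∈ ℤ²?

river: ρ → (14,16,-8)
river: ρ → (-8,16,14)
river: ρ → (14,12,-10)
river: ρ → (-10,8,16)
river: ρ → (16,24,-2)
river: ρ → (-2,24,16)
river: ρ → (16,8,-10)
river: ρ → (-10,12,14)
closes: descent 0, river 8
min |a| on river = 2

2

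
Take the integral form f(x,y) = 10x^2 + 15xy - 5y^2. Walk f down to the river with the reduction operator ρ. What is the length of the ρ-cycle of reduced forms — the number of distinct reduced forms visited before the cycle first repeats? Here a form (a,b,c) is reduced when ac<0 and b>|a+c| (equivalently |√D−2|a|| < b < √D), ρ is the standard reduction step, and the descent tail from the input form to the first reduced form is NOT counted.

D = 425, ⌊√D⌋ = 20
river: ρ → (-5,15,10)
river: ρ → (10,5,-10)
river: ρ → (-10,15,5)
river: ρ → (5,15,-10)
river: ρ → (-10,5,10)
river: ρ → (10,15,-5)
ρ-cycle length = 6 (tail of 0 descent steps not counted)

6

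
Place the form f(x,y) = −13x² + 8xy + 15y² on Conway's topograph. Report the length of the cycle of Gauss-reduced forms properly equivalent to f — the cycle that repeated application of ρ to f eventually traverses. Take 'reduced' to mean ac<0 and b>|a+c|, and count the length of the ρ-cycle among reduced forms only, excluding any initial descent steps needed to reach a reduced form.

D = 844, ⌊√D⌋ = 29
river: ρ → (15,22,-6)
river: ρ → (-6,26,7)
river: ρ → (7,16,-21)
river: ρ → (-21,26,2)
river: ρ → (2,26,-21)
river: ρ → (-21,16,7)
river: ρ → (7,26,-6)
river: ρ → (-6,22,15)
river: ρ → (15,8,-13)
river: ρ → (-13,18,10)
river: ρ → (10,22,-9)
river: ρ → (-9,14,18)
river: ρ → (18,22,-5)
river: ρ → (-5,28,3)
river: ρ → (3,26,-14)
river: ρ → (-14,2,15)
river: ρ → (15,28,-1)
river: ρ → (-1,28,15)
river: ρ → (15,2,-14)
river: ρ → (-14,26,3)
river: ρ → (3,28,-5)
river: ρ → (-5,22,18)
river: ρ → (18,14,-9)
river: ρ → (-9,22,10)
river: ρ → (10,18,-13)
river: ρ → (-13,8,15)
ρ-cycle length = 26 (tail of 0 descent steps not counted)

26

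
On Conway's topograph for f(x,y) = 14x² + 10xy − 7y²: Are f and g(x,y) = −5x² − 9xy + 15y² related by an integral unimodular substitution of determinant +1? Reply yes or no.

D₁ = 492, D₂ = 381
discriminants differ ⇒ not SL₂(ℤ)-equivalent

no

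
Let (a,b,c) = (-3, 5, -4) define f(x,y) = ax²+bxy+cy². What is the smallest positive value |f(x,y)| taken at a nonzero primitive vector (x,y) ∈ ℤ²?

translate: b→1 (≡-5 mod 6), so (3,-5,4)→(3,1,2)
flip: (3,1,2)→(2,-1,3)
reduced (well bottom): (2,-1,3) with a≤c, −a<b≤a
well minimum |f| = |-2| = 2 (negative-definite)

2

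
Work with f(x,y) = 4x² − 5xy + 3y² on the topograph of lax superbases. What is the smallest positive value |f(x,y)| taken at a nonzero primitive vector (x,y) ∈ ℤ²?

translate: b→3 (≡-5 mod 8), so (4,-5,3)→(4,3,2)
flip: (4,3,2)→(2,-3,4)
translate: b→1 (≡-3 mod 4), so (2,-3,4)→(2,1,3)
reduced (well bottom): (2,1,3) with a≤c, −a<b≤a
well minimum = a = 2

2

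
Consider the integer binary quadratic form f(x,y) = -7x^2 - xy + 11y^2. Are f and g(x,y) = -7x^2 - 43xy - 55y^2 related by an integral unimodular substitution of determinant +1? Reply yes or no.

D₁ = 309, D₂ = 309
river cycle of f (length 6): (-7, 13, 5), (5, 17, -1), (-1, 17, 5), (5, 13, -7), (-7, 15, 3), (3, 15, -7)
river cycle of g (length 6): (-7, 13, 5), (5, 17, -1), (-1, 17, 5), (5, 13, -7), (-7, 15, 3), (3, 15, -7)
cycles coincide ⇒ equivalent

yes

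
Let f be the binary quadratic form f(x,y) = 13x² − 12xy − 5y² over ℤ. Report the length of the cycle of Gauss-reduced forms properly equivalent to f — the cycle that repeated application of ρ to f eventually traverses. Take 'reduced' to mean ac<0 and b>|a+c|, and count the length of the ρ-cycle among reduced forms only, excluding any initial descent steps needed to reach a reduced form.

D = 404, ⌊√D⌋ = 20
descent: ρ → (-5,12,13)  [lands on river]
river: ρ → (13,14,-4)
river: ρ → (-4,18,5)
river: ρ → (5,12,-13)
river: ρ → (-13,14,4)
river: ρ → (4,18,-5)
ρ-cycle length = 6 (tail of 1 descent step not counted)

6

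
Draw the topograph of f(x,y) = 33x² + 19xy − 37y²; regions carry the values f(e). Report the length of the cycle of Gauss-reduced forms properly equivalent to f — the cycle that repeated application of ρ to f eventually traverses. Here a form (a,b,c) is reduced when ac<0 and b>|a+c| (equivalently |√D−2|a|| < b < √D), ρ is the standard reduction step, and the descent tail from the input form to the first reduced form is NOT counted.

D = 5245, ⌊√D⌋ = 72
river: ρ → (-37,55,15)
river: ρ → (15,65,-17)
river: ρ → (-17,71,3)
river: ρ → (3,67,-63)
river: ρ → (-63,59,7)
river: ρ → (7,67,-27)
river: ρ → (-27,41,33)
river: ρ → (33,25,-35)
river: ρ → (-35,45,23)
river: ρ → (23,47,-33)
river: ρ → (-33,19,37)
river: ρ → (37,55,-15)
river: ρ → (-15,65,17)
river: ρ → (17,71,-3)
river: ρ → (-3,67,63)
river: ρ → (63,59,-7)
river: ρ → (-7,67,27)
river: ρ → (27,41,-33)
river: ρ → (-33,25,35)
river: ρ → (35,45,-23)
river: ρ → (-23,47,33)
river: ρ → (33,19,-37)
ρ-cycle length = 22 (tail of 0 descent steps not counted)

22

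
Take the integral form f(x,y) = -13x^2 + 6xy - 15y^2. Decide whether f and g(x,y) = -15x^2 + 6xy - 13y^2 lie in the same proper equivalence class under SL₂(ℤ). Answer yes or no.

D₁ = -744, D₂ = -744
f is negative-definite; reduce −f:
−f: reduced (well bottom): (13,-6,15) with a≤c, −a<b≤a
flip sign back: reduced form of f is (-13,6,-15)
g is negative-definite; reduce −g:
−g: flip: (15,-6,13)→(13,6,15)
−g: reduced (well bottom): (13,6,15) with a≤c, −a<b≤a
flip sign back: reduced form of g is (-13,-6,-15)
reduced forms (-13, 6, -15) vs (-13, -6, -15) ⇒ inequivalent

no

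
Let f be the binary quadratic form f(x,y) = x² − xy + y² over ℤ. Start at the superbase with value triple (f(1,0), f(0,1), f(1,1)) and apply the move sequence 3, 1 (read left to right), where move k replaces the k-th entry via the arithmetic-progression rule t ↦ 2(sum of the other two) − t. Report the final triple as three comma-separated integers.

start (1,1,1) = (f(1,0),f(0,1),f(1,1))
replace slot 3: 2·(1+1) − 1 = 3 → (1,1,3)
replace slot 1: 2·(1+3) − 1 = 7 → (7,1,3)

7,1,3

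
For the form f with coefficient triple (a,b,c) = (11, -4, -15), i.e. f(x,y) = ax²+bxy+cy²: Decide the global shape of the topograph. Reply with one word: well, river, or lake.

D = b²−4ac = (-4)² − 4·11·(-15) = 676
D = 26² is a perfect square ⇒ form factors over ℤ ⇒ lakes

lake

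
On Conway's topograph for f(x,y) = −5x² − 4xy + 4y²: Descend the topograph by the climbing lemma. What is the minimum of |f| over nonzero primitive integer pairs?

descent: ρ → (4,4,-5)  [lands on river]
river: ρ → (-5,6,3)
river: ρ → (3,6,-5)
river: ρ → (-5,4,4)
closes: descent 1, river 4
min |a| on river = 3

3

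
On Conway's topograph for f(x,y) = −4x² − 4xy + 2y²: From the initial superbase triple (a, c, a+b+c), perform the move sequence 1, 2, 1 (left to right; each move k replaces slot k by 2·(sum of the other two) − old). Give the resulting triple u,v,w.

start (-4,2,-6) = (f(1,0),f(0,1),f(1,1))
replace slot 1: 2·(2+(-6)) − (-4) = -4 → (-4,2,-6)
replace slot 2: 2·((-4)+(-6)) − 2 = -22 → (-4,-22,-6)
replace slot 1: 2·((-22)+(-6)) − (-4) = -52 → (-52,-22,-6)

-52,-22,-6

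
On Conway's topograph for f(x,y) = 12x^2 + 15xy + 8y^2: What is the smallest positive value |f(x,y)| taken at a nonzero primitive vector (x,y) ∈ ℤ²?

translate: b→-9 (≡15 mod 24), so (12,15,8)→(12,-9,5)
flip: (12,-9,5)→(5,9,12)
translate: b→-1 (≡9 mod 10), so (5,9,12)→(5,-1,8)
reduced (well bottom): (5,-1,8) with a≤c, −a<b≤a
well minimum = a = 5

5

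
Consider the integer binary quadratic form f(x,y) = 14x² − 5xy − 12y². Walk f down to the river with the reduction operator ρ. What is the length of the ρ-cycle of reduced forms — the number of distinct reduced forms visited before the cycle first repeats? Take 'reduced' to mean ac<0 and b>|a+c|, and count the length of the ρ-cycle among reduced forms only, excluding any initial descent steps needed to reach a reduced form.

D = 697, ⌊√D⌋ = 26
descent: ρ → (-12,5,14)  [lands on river]
river: ρ → (14,23,-3)
river: ρ → (-3,25,6)
river: ρ → (6,23,-7)
river: ρ → (-7,19,12)
river: ρ → (12,5,-14)
river: ρ → (-14,23,3)
river: ρ → (3,25,-6)
river: ρ → (-6,23,7)
river: ρ → (7,19,-12)
ρ-cycle length = 10 (tail of 1 descent step not counted)

10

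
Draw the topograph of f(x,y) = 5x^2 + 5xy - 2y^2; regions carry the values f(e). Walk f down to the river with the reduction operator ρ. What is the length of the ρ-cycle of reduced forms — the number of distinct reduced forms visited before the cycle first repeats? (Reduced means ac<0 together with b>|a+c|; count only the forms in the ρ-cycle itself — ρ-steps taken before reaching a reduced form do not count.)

D = 65, ⌊√D⌋ = 8
river: ρ → (-2,7,2)
river: ρ → (2,5,-5)
river: ρ → (-5,5,2)
river: ρ → (2,7,-2)
river: ρ → (-2,5,5)
river: ρ → (5,5,-2)
ρ-cycle length = 6 (tail of 0 descent steps not counted)

6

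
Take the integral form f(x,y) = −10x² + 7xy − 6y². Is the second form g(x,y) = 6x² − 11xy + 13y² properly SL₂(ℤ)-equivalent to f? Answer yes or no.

D₁ = -191, D₂ = -191
f is negative-definite; reduce −f:
−f: flip: (10,-7,6)→(6,7,10)
−f: translate: b→-5 (≡7 mod 12), so (6,7,10)→(6,-5,9)
−f: reduced (well bottom): (6,-5,9) with a≤c, −a<b≤a
flip sign back: reduced form of f is (-6,5,-9)
g: translate: b→1 (≡-11 mod 12), so (6,-11,13)→(6,1,8)
g: reduced (well bottom): (6,1,8) with a≤c, −a<b≤a
reduced forms (-6, 5, -9) vs (6, 1, 8) ⇒ inequivalent

no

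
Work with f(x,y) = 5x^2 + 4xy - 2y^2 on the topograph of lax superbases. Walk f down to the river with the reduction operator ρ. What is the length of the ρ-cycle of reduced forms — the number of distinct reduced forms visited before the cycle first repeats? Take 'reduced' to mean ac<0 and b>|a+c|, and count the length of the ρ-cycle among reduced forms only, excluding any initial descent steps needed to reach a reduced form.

D = 56, ⌊√D⌋ = 7
river: ρ → (-2,4,5)
river: ρ → (5,6,-1)
river: ρ → (-1,6,5)
river: ρ → (5,4,-2)
ρ-cycle length = 4 (tail of 0 descent steps not counted)

4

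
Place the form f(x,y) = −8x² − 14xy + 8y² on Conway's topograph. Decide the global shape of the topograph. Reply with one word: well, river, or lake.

D = b²−4ac = (-14)² − 4·(-8)·8 = 452
D > 0 non-square ⇒ indefinite ⇒ periodic river

river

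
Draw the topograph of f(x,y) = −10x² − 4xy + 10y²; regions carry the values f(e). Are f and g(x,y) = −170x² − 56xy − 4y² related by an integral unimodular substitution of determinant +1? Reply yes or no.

D₁ = 416, D₂ = 416
river cycle of f (length 6): (10, 4, -10), (-10, 16, 4), (4, 16, -10), (-10, 4, 10), (10, 16, -4), (-4, 16, 10)
river cycle of g (length 6): (-4, 16, 10), (10, 4, -10), (-10, 16, 4), (4, 16, -10), (-10, 4, 10), (10, 16, -4)
cycles coincide ⇒ equivalent

yes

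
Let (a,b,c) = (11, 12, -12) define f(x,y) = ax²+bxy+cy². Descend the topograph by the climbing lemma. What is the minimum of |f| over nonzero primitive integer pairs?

river: ρ → (-12,12,11)
river: ρ → (11,10,-13)
river: ρ → (-13,16,8)
river: ρ → (8,16,-13)
river: ρ → (-13,10,11)
river: ρ → (11,12,-12)
closes: descent 0, river 6
min |a| on river = 8

8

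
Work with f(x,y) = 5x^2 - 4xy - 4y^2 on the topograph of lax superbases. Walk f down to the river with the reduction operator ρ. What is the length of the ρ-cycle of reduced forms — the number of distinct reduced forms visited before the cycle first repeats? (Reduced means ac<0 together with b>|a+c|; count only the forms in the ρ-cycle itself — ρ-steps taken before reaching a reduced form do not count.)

D = 96, ⌊√D⌋ = 9
descent: ρ → (-4,4,5)  [lands on river]
river: ρ → (5,6,-3)
river: ρ → (-3,6,5)
river: ρ → (5,4,-4)
ρ-cycle length = 4 (tail of 1 descent step not counted)

4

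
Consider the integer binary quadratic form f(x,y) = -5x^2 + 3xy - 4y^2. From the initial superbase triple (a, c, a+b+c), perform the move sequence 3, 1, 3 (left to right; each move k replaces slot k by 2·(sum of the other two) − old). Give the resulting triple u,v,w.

start (-5,-4,-6) = (f(1,0),f(0,1),f(1,1))
replace slot 3: 2·((-5)+(-4)) − (-6) = -12 → (-5,-4,-12)
replace slot 1: 2·((-4)+(-12)) − (-5) = -27 → (-27,-4,-12)
replace slot 3: 2·((-27)+(-4)) − (-12) = -50 → (-27,-4,-50)

-27,-4,-50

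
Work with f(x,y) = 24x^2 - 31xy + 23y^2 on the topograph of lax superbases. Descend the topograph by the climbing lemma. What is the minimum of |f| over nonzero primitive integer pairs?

translate: b→17 (≡-31 mod 48), so (24,-31,23)→(24,17,16)
flip: (24,17,16)→(16,-17,24)
translate: b→15 (≡-17 mod 32), so (16,-17,24)→(16,15,23)
reduced (well bottom): (16,15,23) with a≤c, −a<b≤a
well minimum = a = 16

16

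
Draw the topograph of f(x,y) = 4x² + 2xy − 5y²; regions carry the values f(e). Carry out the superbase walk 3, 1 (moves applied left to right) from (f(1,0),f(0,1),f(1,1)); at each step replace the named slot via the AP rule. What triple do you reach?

start (4,-5,1) = (f(1,0),f(0,1),f(1,1))
replace slot 3: 2·(4+(-5)) − 1 = -3 → (4,-5,-3)
replace slot 1: 2·((-5)+(-3)) − 4 = -20 → (-20,-5,-3)

-20,-5,-3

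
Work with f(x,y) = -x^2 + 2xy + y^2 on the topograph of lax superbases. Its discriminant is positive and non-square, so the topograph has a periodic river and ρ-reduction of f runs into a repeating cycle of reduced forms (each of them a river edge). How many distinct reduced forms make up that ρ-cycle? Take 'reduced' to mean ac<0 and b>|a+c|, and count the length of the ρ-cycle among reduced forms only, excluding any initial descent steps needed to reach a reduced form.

D = 8, ⌊√D⌋ = 2
river: ρ → (1,2,-1)
river: ρ → (-1,2,1)
ρ-cycle length = 2 (tail of 0 descent steps not counted)

2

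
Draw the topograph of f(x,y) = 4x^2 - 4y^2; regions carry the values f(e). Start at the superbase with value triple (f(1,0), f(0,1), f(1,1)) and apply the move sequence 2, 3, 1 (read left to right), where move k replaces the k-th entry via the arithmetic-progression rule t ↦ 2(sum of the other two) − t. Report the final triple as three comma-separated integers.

start (4,-4,0) = (f(1,0),f(0,1),f(1,1))
replace slot 2: 2·(4+0) − (-4) = 12 → (4,12,0)
replace slot 3: 2·(4+12) − 0 = 32 → (4,12,32)
replace slot 1: 2·(12+32) − 4 = 84 → (84,12,32)

84,12,32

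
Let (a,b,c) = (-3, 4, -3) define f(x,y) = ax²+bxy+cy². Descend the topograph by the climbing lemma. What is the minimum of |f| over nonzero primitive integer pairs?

translate: b→2 (≡-4 mod 6), so (3,-4,3)→(3,2,2)
flip: (3,2,2)→(2,-2,3)
translate: b→2 (≡-2 mod 4), so (2,-2,3)→(2,2,3)
reduced (well bottom): (2,2,3) with a≤c, −a<b≤a
well minimum |f| = |-2| = 2 (negative-definite)

2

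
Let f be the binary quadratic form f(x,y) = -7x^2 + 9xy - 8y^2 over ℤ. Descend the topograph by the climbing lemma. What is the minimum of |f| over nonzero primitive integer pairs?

translate: b→5 (≡-9 mod 14), so (7,-9,8)→(7,5,6)
flip: (7,5,6)→(6,-5,7)
reduced (well bottom): (6,-5,7) with a≤c, −a<b≤a
well minimum |f| = |-6| = 6 (negative-definite)

6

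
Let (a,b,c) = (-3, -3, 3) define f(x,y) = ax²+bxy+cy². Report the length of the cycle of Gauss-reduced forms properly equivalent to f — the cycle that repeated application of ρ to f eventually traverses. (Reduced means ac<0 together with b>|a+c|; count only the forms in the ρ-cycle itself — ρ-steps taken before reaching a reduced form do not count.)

D = 45, ⌊√D⌋ = 6
descent: ρ → (3,3,-3)  [lands on river]
river: ρ → (-3,3,3)
ρ-cycle length = 2 (tail of 1 descent step not counted)

2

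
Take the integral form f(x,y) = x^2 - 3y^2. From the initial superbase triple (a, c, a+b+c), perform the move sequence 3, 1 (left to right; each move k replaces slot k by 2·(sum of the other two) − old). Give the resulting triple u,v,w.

start (1,-3,-2) = (f(1,0),f(0,1),f(1,1))
replace slot 3: 2·(1+(-3)) − (-2) = -2 → (1,-3,-2)
replace slot 1: 2·((-3)+(-2)) − 1 = -11 → (-11,-3,-2)

-11,-3,-2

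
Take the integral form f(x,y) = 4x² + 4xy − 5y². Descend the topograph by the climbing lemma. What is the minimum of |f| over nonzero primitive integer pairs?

river: ρ → (-5,6,3)
river: ρ → (3,6,-5)
river: ρ → (-5,4,4)
river: ρ → (4,4,-5)
closes: descent 0, river 4
min |a| on river = 3

3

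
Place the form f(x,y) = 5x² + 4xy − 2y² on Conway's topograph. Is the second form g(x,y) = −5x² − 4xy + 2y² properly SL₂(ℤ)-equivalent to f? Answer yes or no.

D₁ = 56, D₂ = 56
river cycle of f (length 4): (-2, 4, 5), (5, 6, -1), (-1, 6, 5), (5, 4, -2)
river cycle of g (length 4): (2, 4, -5), (-5, 6, 1), (1, 6, -5), (-5, 4, 2)
cycles differ ⇒ inequivalent

no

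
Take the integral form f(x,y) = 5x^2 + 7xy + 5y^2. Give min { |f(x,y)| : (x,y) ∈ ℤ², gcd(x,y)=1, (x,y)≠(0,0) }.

translate: b→-3 (≡7 mod 10), so (5,7,5)→(5,-3,3)
flip: (5,-3,3)→(3,3,5)
reduced (well bottom): (3,3,5) with a≤c, −a<b≤a
well minimum = a = 3

3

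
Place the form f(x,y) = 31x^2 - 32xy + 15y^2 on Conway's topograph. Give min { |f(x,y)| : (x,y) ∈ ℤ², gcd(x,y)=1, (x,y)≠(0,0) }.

translate: b→30 (≡-32 mod 62), so (31,-32,15)→(31,30,14)
flip: (31,30,14)→(14,-30,31)
translate: b→-2 (≡-30 mod 28), so (14,-30,31)→(14,-2,15)
reduced (well bottom): (14,-2,15) with a≤c, −a<b≤a
well minimum = a = 14

14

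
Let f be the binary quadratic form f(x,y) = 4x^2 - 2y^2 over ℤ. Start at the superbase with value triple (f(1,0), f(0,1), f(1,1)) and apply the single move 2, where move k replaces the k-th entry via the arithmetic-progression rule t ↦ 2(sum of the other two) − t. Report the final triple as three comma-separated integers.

start (4,-2,2) = (f(1,0),f(0,1),f(1,1))
replace slot 2: 2·(4+2) − (-2) = 14 → (4,14,2)

4,14,2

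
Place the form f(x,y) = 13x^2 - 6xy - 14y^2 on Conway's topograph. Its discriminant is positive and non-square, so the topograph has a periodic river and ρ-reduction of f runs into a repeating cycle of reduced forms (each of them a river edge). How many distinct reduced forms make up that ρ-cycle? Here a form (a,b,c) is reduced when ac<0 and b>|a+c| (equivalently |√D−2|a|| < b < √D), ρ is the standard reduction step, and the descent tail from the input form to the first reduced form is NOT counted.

D = 764, ⌊√D⌋ = 27
descent: ρ → (-14,6,13)  [lands on river]
river: ρ → (13,20,-7)
river: ρ → (-7,22,10)
river: ρ → (10,18,-11)
river: ρ → (-11,26,2)
river: ρ → (2,26,-11)
river: ρ → (-11,18,10)
river: ρ → (10,22,-7)
river: ρ → (-7,20,13)
river: ρ → (13,6,-14)
river: ρ → (-14,22,5)
river: ρ → (5,18,-22)
river: ρ → (-22,26,1)
river: ρ → (1,26,-22)
river: ρ → (-22,18,5)
river: ρ → (5,22,-14)
ρ-cycle length = 16 (tail of 1 descent step not counted)

16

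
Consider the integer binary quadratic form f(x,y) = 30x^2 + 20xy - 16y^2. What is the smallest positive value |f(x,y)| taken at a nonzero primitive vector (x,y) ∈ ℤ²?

river: ρ → (-16,44,6)
river: ρ → (6,40,-30)
river: ρ → (-30,20,16)
river: ρ → (16,44,-6)
river: ρ → (-6,40,30)
river: ρ → (30,20,-16)
closes: descent 0, river 6
min |a| on river = 6

6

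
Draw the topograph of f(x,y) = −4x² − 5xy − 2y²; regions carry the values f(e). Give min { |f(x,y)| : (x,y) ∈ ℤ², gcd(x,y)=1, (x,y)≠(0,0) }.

translate: b→-3 (≡5 mod 8), so (4,5,2)→(4,-3,1)
flip: (4,-3,1)→(1,3,4)
translate: b→1 (≡3 mod 2), so (1,3,4)→(1,1,2)
reduced (well bottom): (1,1,2) with a≤c, −a<b≤a
well minimum |f| = |-1| = 1 (negative-definite)

1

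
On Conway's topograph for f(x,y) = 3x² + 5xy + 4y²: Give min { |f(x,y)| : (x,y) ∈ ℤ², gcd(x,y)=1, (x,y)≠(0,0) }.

translate: b→-1 (≡5 mod 6), so (3,5,4)→(3,-1,2)
flip: (3,-1,2)→(2,1,3)
reduced (well bottom): (2,1,3) with a≤c, −a<b≤a
well minimum = a = 2

2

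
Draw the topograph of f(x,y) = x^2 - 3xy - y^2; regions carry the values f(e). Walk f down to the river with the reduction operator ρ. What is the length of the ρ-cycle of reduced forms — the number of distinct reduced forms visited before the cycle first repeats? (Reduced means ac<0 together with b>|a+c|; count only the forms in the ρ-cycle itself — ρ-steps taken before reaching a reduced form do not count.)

D = 13, ⌊√D⌋ = 3
descent: ρ → (-1,3,1)  [lands on river]
river: ρ → (1,3,-1)
ρ-cycle length = 2 (tail of 1 descent step not counted)

2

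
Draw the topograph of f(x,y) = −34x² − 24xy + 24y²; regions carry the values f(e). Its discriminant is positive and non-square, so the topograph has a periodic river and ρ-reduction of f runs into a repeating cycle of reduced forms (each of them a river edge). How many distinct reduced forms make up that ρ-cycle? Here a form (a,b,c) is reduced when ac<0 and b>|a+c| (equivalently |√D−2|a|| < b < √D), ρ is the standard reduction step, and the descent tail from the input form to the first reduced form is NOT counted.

D = 3840, ⌊√D⌋ = 61
descent: ρ → (24,24,-34)  [lands on river]
river: ρ → (-34,44,14)
river: ρ → (14,40,-40)
river: ρ → (-40,40,14)
river: ρ → (14,44,-34)
river: ρ → (-34,24,24)
ρ-cycle length = 6 (tail of 1 descent step not counted)

6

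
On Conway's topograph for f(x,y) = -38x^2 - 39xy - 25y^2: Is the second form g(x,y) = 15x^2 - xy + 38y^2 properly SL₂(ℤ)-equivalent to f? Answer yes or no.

D₁ = -2279, D₂ = -2279
f is negative-definite; reduce −f:
−f: translate: b→-37 (≡39 mod 76), so (38,39,25)→(38,-37,24)
−f: flip: (38,-37,24)→(24,37,38)
−f: translate: b→-11 (≡37 mod 48), so (24,37,38)→(24,-11,25)
−f: reduced (well bottom): (24,-11,25) with a≤c, −a<b≤a
flip sign back: reduced form of f is (-24,11,-25)
g: reduced (well bottom): (15,-1,38) with a≤c, −a<b≤a
reduced forms (-24, 11, -25) vs (15, -1, 38) ⇒ inequivalent

no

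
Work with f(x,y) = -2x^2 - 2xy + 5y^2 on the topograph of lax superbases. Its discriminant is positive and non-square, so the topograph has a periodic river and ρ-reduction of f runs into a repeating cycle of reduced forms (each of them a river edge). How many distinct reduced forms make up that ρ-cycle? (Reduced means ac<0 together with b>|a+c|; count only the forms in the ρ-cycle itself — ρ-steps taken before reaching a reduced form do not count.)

D = 44, ⌊√D⌋ = 6
descent: ρ → (5,2,-2)
descent: ρ → (-2,6,1)  [lands on river]
river: ρ → (1,6,-2)
ρ-cycle length = 2 (tail of 2 descent steps not counted)

2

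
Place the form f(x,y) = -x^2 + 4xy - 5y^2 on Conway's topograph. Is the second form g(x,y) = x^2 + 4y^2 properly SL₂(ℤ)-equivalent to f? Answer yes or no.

D₁ = -4, D₂ = -16
discriminants differ ⇒ not SL₂(ℤ)-equivalent

no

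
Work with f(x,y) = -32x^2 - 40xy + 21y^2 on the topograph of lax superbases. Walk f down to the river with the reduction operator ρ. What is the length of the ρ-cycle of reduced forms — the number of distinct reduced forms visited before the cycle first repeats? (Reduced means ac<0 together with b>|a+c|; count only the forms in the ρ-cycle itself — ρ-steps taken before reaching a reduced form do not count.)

D = 4288, ⌊√D⌋ = 65
descent: ρ → (21,40,-32)  [lands on river]
river: ρ → (-32,24,29)
river: ρ → (29,34,-27)
river: ρ → (-27,20,36)
river: ρ → (36,52,-11)
river: ρ → (-11,58,21)
river: ρ → (21,26,-43)
river: ρ → (-43,60,4)
river: ρ → (4,60,-43)
river: ρ → (-43,26,21)
river: ρ → (21,58,-11)
river: ρ → (-11,52,36)
river: ρ → (36,20,-27)
river: ρ → (-27,34,29)
river: ρ → (29,24,-32)
river: ρ → (-32,40,21)
river: ρ → (21,44,-28)
river: ρ → (-28,12,37)
river: ρ → (37,62,-3)
river: ρ → (-3,64,16)
river: ρ → (16,64,-3)
river: ρ → (-3,62,37)
river: ρ → (37,12,-28)
river: ρ → (-28,44,21)
ρ-cycle length = 24 (tail of 1 descent step not counted)

24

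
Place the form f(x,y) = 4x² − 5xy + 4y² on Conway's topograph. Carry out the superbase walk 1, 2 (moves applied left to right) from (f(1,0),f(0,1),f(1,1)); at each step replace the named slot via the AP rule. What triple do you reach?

start (4,4,3) = (f(1,0),f(0,1),f(1,1))
replace slot 1: 2·(4+3) − 4 = 10 → (10,4,3)
replace slot 2: 2·(10+3) − 4 = 22 → (10,22,3)

10,22,3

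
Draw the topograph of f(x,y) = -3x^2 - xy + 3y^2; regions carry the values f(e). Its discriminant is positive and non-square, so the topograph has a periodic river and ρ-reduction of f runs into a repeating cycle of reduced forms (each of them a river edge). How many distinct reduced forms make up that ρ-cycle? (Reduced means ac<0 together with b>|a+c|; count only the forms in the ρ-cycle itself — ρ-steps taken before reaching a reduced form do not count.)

D = 37, ⌊√D⌋ = 6
descent: ρ → (3,1,-3)  [lands on river]
river: ρ → (-3,5,1)
river: ρ → (1,5,-3)
river: ρ → (-3,1,3)
river: ρ → (3,5,-1)
river: ρ → (-1,5,3)
ρ-cycle length = 6 (tail of 1 descent step not counted)

6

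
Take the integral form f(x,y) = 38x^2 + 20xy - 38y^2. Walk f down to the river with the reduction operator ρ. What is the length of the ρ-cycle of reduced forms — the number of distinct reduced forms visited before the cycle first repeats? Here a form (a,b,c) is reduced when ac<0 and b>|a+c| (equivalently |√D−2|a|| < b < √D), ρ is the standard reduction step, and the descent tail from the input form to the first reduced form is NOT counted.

D = 6176, ⌊√D⌋ = 78
river: ρ → (-38,56,20)
river: ρ → (20,64,-26)
river: ρ → (-26,40,44)
river: ρ → (44,48,-22)
river: ρ → (-22,40,52)
river: ρ → (52,64,-10)
river: ρ → (-10,76,10)
river: ρ → (10,64,-52)
river: ρ → (-52,40,22)
river: ρ → (22,48,-44)
river: ρ → (-44,40,26)
river: ρ → (26,64,-20)
river: ρ → (-20,56,38)
river: ρ → (38,20,-38)
ρ-cycle length = 14 (tail of 0 descent steps not counted)

14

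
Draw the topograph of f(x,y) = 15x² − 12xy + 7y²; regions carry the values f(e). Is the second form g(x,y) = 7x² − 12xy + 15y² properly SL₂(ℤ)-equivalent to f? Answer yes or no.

D₁ = -276, D₂ = -276
f: flip: (15,-12,7)→(7,12,15)
f: translate: b→-2 (≡12 mod 14), so (7,12,15)→(7,-2,10)
f: reduced (well bottom): (7,-2,10) with a≤c, −a<b≤a
g: translate: b→2 (≡-12 mod 14), so (7,-12,15)→(7,2,10)
g: reduced (well bottom): (7,2,10) with a≤c, −a<b≤a
reduced forms (7, -2, 10) vs (7, 2, 10) ⇒ inequivalent

no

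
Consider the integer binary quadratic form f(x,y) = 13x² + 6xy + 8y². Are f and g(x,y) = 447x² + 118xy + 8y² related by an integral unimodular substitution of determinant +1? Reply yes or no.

D₁ = -380, D₂ = -380
f: flip: (13,6,8)→(8,-6,13)
f: reduced (well bottom): (8,-6,13) with a≤c, −a<b≤a
g: flip: (447,118,8)→(8,-118,447)
g: translate: b→-6 (≡-118 mod 16), so (8,-118,447)→(8,-6,13)
g: reduced (well bottom): (8,-6,13) with a≤c, −a<b≤a
reduced forms (8, -6, 13) vs (8, -6, 13) ⇒ equivalent

yes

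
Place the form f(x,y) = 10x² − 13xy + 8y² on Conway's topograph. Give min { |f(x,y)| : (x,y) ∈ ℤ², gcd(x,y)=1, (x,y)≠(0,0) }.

translate: b→7 (≡-13 mod 20), so (10,-13,8)→(10,7,5)
flip: (10,7,5)→(5,-7,10)
translate: b→3 (≡-7 mod 10), so (5,-7,10)→(5,3,8)
reduced (well bottom): (5,3,8) with a≤c, −a<b≤a
well minimum = a = 5

5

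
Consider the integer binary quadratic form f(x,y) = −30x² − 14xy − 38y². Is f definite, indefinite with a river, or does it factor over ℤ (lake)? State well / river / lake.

D = b²−4ac = (-14)² − 4·(-30)·(-38) = -4364
D < 0 ⇒ definite ⇒ every region one sign ⇒ single well

well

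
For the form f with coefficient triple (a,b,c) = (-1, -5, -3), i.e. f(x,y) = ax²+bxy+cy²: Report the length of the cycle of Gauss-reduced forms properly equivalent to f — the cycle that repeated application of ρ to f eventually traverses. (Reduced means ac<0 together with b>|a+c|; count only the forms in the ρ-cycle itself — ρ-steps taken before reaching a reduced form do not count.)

D = 13, ⌊√D⌋ = 3
descent: ρ → (-3,-1,1)
descent: ρ → (1,3,-1)  [lands on river]
river: ρ → (-1,3,1)
ρ-cycle length = 2 (tail of 2 descent steps not counted)

2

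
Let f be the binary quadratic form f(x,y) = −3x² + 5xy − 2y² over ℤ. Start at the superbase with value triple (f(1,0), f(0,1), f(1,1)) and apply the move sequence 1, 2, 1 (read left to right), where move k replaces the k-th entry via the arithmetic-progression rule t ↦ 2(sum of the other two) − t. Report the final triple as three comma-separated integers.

start (-3,-2,0) = (f(1,0),f(0,1),f(1,1))
replace slot 1: 2·((-2)+0) − (-3) = -1 → (-1,-2,0)
replace slot 2: 2·((-1)+0) − (-2) = 0 → (-1,0,0)
replace slot 1: 2·(0+0) − (-1) = 1 → (1,0,0)

1,0,0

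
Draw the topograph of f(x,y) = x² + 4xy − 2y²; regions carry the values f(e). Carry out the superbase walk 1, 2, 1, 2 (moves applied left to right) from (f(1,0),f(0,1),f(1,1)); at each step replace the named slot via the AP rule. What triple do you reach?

start (1,-2,3) = (f(1,0),f(0,1),f(1,1))
replace slot 1: 2·((-2)+3) − 1 = 1 → (1,-2,3)
replace slot 2: 2·(1+3) − (-2) = 10 → (1,10,3)
replace slot 1: 2·(10+3) − 1 = 25 → (25,10,3)
replace slot 2: 2·(25+3) − 10 = 46 → (25,46,3)

25,46,3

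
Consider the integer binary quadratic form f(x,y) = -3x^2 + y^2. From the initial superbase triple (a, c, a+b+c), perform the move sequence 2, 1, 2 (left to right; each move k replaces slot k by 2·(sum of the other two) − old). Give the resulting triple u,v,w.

start (-3,1,-2) = (f(1,0),f(0,1),f(1,1))
replace slot 2: 2·((-3)+(-2)) − 1 = -11 → (-3,-11,-2)
replace slot 1: 2·((-11)+(-2)) − (-3) = -23 → (-23,-11,-2)
replace slot 2: 2·((-23)+(-2)) − (-11) = -39 → (-23,-39,-2)

-23,-39,-2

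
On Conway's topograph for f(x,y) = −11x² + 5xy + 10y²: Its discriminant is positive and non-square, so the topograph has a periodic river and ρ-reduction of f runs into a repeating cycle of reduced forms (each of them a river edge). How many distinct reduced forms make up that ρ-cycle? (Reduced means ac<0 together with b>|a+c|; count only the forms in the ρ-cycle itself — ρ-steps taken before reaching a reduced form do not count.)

D = 465, ⌊√D⌋ = 21
river: ρ → (10,15,-6)
river: ρ → (-6,21,1)
river: ρ → (1,21,-6)
river: ρ → (-6,15,10)
river: ρ → (10,5,-11)
river: ρ → (-11,17,4)
river: ρ → (4,15,-15)
river: ρ → (-15,15,4)
river: ρ → (4,17,-11)
river: ρ → (-11,5,10)
ρ-cycle length = 10 (tail of 0 descent steps not counted)

10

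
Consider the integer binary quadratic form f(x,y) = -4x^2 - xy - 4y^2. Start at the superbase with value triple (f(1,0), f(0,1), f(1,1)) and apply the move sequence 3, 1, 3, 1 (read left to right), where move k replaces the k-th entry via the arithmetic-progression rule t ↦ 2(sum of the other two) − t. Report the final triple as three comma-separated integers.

start (-4,-4,-9) = (f(1,0),f(0,1),f(1,1))
replace slot 3: 2·((-4)+(-4)) − (-9) = -7 → (-4,-4,-7)
replace slot 1: 2·((-4)+(-7)) − (-4) = -18 → (-18,-4,-7)
replace slot 3: 2·((-18)+(-4)) − (-7) = -37 → (-18,-4,-37)
replace slot 1: 2·((-4)+(-37)) − (-18) = -64 → (-64,-4,-37)

-64,-4,-37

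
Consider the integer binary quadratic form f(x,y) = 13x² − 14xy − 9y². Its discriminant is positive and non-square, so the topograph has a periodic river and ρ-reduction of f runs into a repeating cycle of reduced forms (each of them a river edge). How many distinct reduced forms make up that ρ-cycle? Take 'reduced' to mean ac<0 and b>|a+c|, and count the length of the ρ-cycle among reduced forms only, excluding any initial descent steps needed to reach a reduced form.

D = 664, ⌊√D⌋ = 25
descent: ρ → (-9,14,13)  [lands on river]
river: ρ → (13,12,-10)
river: ρ → (-10,8,15)
river: ρ → (15,22,-3)
river: ρ → (-3,20,22)
river: ρ → (22,24,-1)
river: ρ → (-1,24,22)
river: ρ → (22,20,-3)
river: ρ → (-3,22,15)
river: ρ → (15,8,-10)
river: ρ → (-10,12,13)
river: ρ → (13,14,-9)
river: ρ → (-9,22,5)
river: ρ → (5,18,-17)
river: ρ → (-17,16,6)
river: ρ → (6,20,-11)
river: ρ → (-11,24,2)
river: ρ → (2,24,-11)
river: ρ → (-11,20,6)
river: ρ → (6,16,-17)
river: ρ → (-17,18,5)
river: ρ → (5,22,-9)
ρ-cycle length = 22 (tail of 1 descent step not counted)

22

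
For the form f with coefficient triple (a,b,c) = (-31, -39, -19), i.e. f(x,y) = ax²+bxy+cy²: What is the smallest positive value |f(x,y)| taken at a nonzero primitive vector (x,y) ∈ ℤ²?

translate: b→-23 (≡39 mod 62), so (31,39,19)→(31,-23,11)
flip: (31,-23,11)→(11,23,31)
translate: b→1 (≡23 mod 22), so (11,23,31)→(11,1,19)
reduced (well bottom): (11,1,19) with a≤c, −a<b≤a
well minimum |f| = |-11| = 11 (negative-definite)

11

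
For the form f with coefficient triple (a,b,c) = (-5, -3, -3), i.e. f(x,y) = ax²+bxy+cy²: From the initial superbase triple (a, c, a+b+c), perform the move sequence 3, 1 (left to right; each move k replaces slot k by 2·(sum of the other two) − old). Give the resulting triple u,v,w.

start (-5,-3,-11) = (f(1,0),f(0,1),f(1,1))
replace slot 3: 2·((-5)+(-3)) − (-11) = -5 → (-5,-3,-5)
replace slot 1: 2·((-3)+(-5)) − (-5) = -11 → (-11,-3,-5)

-11,-3,-5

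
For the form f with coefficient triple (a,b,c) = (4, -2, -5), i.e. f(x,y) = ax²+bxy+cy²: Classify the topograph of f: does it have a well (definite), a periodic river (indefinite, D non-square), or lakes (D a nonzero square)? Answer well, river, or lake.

D = b²−4ac = (-2)² − 4·4·(-5) = 84
D > 0 non-square ⇒ indefinite ⇒ periodic river

river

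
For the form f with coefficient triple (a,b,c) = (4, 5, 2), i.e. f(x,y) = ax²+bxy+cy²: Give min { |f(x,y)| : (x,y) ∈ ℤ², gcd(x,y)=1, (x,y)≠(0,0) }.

translate: b→-3 (≡5 mod 8), so (4,5,2)→(4,-3,1)
flip: (4,-3,1)→(1,3,4)
translate: b→1 (≡3 mod 2), so (1,3,4)→(1,1,2)
reduced (well bottom): (1,1,2) with a≤c, −a<b≤a
well minimum = a = 1

1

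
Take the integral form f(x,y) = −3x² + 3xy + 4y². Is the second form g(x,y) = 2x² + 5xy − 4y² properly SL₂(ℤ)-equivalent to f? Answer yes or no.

D₁ = 57, D₂ = 57
river cycle of f (length 6): (4, 5, -2), (-2, 7, 1), (1, 7, -2), (-2, 5, 4), (4, 3, -3), (-3, 3, 4)
river cycle of g (length 6): (-4, 3, 3), (3, 3, -4), (-4, 5, 2), (2, 7, -1), (-1, 7, 2), (2, 5, -4)
cycles differ ⇒ inequivalent

no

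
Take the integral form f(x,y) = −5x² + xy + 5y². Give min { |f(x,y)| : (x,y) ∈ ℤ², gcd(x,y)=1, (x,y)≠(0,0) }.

river: ρ → (5,9,-1)
river: ρ → (-1,9,5)
river: ρ → (5,1,-5)
river: ρ → (-5,9,1)
river: ρ → (1,9,-5)
river: ρ → (-5,1,5)
closes: descent 0, river 6
min |a| on river = 1

1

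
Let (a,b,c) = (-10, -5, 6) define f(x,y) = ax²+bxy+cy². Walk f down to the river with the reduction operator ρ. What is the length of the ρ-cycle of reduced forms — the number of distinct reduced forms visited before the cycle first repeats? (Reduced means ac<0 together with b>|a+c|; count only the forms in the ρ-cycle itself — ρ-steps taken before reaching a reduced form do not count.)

D = 265, ⌊√D⌋ = 16
descent: ρ → (6,5,-10)  [lands on river]
river: ρ → (-10,15,1)
river: ρ → (1,15,-10)
river: ρ → (-10,5,6)
river: ρ → (6,7,-9)
river: ρ → (-9,11,4)
river: ρ → (4,13,-6)
river: ρ → (-6,11,6)
river: ρ → (6,13,-4)
river: ρ → (-4,11,9)
river: ρ → (9,7,-6)
river: ρ → (-6,5,10)
river: ρ → (10,15,-1)
river: ρ → (-1,15,10)
river: ρ → (10,5,-6)
river: ρ → (-6,7,9)
river: ρ → (9,11,-4)
river: ρ → (-4,13,6)
river: ρ → (6,11,-6)
river: ρ → (-6,13,4)
river: ρ → (4,11,-9)
river: ρ → (-9,7,6)
ρ-cycle length = 22 (tail of 1 descent step not counted)

22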